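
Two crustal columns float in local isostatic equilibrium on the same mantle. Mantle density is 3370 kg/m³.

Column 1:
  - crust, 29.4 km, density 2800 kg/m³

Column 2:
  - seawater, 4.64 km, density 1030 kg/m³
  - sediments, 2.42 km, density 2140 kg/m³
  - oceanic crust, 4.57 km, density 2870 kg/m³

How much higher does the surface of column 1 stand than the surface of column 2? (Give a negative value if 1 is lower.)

For any compensation level in the mantle, the mantle terms cancel and isostasy reduces to e = (Σt_1 − Σt_2) − (Σ(ρt)_1 − Σ(ρt)_2) / ρ_m.
Σt_1 = 29.4 km; Σt_2 = 11.63 km; Σ(ρt)_1 = 82320; Σ(ρt)_2 = 23073.9 (in km·kg/m³).
e = (29.4 − 11.63) − (82320 − 23073.9) / 3370 = 0.19 km.

0.19 km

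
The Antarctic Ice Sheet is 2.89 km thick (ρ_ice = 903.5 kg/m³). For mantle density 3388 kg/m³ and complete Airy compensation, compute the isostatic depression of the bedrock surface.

For local isostatic compensation: the ice load ρ_ice t is balanced by mantle displaced below, ρ_m s.
s = t ρ_ice / ρ_m = 2.89 km × 903.5/3388 = 0.771 km.

0.771 km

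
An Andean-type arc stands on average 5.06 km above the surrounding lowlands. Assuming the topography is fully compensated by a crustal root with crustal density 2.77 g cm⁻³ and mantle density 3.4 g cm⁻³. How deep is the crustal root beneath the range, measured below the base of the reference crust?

Equating mass per unit area of the two columns: the weight of the topography is balanced by the buoyancy of the root, ρ_c h = (ρ_m − ρ_c) r.
r = h · ρ_c / (ρ_m − ρ_c) = 5.06 km × 2.77 / (3.4 − 2.77) = 22.2 km.

22.2 km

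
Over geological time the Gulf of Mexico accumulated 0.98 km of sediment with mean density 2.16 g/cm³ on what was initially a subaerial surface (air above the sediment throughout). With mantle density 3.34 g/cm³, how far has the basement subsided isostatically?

Subaerial load: s = t ρ_sed / ρ_m = 0.98 km × 2.16/3.34 = 0.634 km.

0.634 km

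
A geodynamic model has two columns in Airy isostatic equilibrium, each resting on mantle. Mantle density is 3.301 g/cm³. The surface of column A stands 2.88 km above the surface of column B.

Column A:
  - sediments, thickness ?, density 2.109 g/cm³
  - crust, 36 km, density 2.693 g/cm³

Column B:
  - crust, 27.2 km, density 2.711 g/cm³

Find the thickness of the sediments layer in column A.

3.08 km

Take the compensation level at the base of the deeper column (depth z_c below the surface of column A) and equate Σ ρ_i t_i down to z_c; mantle fills any gap and the z_c terms cancel.
Column A: x×2.109 + 36×2.693 + (z_c − 36 − x)×3.301
Column B: 2.88×0 + 27.2×2.711 + (z_c − 2.88 − 27.2)×3.301
The z_c×3.301 term appears on both sides and cancels. Collect the known terms of each column as K = Σ(ρt)_known − 3.301 × (depth of known layers): K_A = 96.948 − 3.301×36 = −21.888; K_B = 73.7392 − 3.301×(2.88 + 27.2) = −25.55488.
Balance: K_A − x×(3.301 − 2.109) = K_B, so x = (K_A − K_B)/(3.301 − 2.109) = 3.66688/1.192 = 3.08 km.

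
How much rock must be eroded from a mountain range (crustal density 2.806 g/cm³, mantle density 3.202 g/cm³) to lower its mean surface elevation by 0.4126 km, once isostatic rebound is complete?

3.34 km

Net drop Δ = e − u = e − e ρ_c/ρ_m = e (ρ_m − ρ_c)/ρ_m.
e = Δ ρ_m/(ρ_m − ρ_c) = 0.4126 km × 3.202/0.396 = 3.34 km.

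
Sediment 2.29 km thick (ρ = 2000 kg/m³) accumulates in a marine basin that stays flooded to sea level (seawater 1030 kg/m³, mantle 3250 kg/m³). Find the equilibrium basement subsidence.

Submarine loading: the sediment displaces seawater, and the subsidence is in turn flooded, so s (ρ_m − ρ_w) = t (ρ_sed − ρ_w).
s = 2.29 km × (2000 − 1030) / (3250 − 1030) = 1 km.

1 km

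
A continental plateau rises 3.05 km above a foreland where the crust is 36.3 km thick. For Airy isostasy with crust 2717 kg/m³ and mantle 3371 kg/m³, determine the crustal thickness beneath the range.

52 km

Root depth r = h ρ_c / (ρ_m − ρ_c) = 3.05 km × 2717 / 654 = 12.67 km.
Total thickness = T + h + r = 36.3 km + 3.05 km + 12.67 km = 52 km.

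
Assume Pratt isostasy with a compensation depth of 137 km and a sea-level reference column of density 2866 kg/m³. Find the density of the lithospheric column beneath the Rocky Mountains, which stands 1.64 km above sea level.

Pratt balance: ρ_ref D = ρ (D + h).
ρ = ρ_ref D/(D + h) = 2866 × 137 km/(137 km + 1.64 km) = 2830 kg/m³.

2830 kg/m³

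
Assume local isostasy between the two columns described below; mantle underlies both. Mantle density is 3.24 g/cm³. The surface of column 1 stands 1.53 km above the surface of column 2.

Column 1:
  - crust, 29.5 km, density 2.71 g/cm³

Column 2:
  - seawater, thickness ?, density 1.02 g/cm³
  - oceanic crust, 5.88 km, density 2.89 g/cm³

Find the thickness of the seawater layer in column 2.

Take the compensation level at the base of the deeper column (depth z_c below the surface of column 1) and equate Σ ρ_i t_i down to z_c; mantle fills any gap and the z_c terms cancel.
Column 1: 29.5×2.71 + (z_c − 29.5)×3.24
Column 2: 1.53×0 + x×1.02 + 5.88×2.89 + (z_c − 1.53 − 5.88 − x)×3.24
The z_c×3.24 term appears on both sides and cancels. Collect the known terms of each column as K = Σ(ρt)_known − 3.24 × (depth of known layers): K_1 = 79.945 − 3.24×29.5 = −15.635; K_2 = 16.9932 − 3.24×(1.53 + 5.88) = −7.0152.
Balance: K_1 = K_2 − x×(3.24 − 1.02), so x = (K_2 − K_1)/(3.24 − 1.02) = 8.6198/2.22 = 3.88 km.

3.88 km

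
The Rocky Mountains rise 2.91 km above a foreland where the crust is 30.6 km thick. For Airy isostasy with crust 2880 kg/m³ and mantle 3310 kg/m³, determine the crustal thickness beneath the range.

Root depth r = h ρ_c / (ρ_m − ρ_c) = 2.91 km × 2880 / 430 = 19.49 km.
Total thickness = T + h + r = 30.6 km + 2.91 km + 19.49 km = 53 km.

53 km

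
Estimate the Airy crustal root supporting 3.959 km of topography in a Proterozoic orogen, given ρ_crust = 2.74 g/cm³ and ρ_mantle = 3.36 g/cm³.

Equating mass per unit area of the two columns: the weight of the topography is balanced by the buoyancy of the root, ρ_c h = (ρ_m − ρ_c) r.
r = h · ρ_c / (ρ_m − ρ_c) = 3.959 km × 2.74 / (3.36 − 2.74) = 17.5 km.

17.5 km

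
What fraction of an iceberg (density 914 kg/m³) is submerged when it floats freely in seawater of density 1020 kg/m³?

Submerged fraction = ρ_obj/ρ_fluid = 914/1020 = 0.896.

0.896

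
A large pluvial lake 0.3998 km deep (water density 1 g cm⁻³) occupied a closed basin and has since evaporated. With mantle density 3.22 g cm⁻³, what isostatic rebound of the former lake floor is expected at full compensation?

u = d ρ_w/ρ_m = 0.3998 km × 1/3.22 = 0.124 km.

0.124 km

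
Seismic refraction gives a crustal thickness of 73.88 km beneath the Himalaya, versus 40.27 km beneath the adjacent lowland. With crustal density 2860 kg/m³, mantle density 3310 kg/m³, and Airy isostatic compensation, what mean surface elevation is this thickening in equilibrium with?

Excess crust Δ = 73.88 km − 40.27 km = 33.61 km, split between elevation h and root r with h + r = Δ.
Airy balance ρ_c h = (ρ_m − ρ_c) r gives r = h ρ_c/(ρ_m − ρ_c), so h (1 + ρ_c/(ρ_m − ρ_c)) = Δ, i.e. h = Δ (ρ_m − ρ_c)/ρ_m.
h = 33.61 km × 450/3310 = 4.57 km.

4.57 km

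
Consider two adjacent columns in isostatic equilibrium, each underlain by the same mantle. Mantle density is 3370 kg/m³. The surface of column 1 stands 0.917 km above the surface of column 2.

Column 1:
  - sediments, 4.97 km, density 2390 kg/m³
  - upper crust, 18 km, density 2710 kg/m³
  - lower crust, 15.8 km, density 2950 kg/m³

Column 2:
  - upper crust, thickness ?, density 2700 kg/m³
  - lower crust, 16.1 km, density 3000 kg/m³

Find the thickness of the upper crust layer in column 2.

21.4 km

Take the compensation level at the base of the deeper column (depth z_c below the surface of column 1) and equate Σ ρ_i t_i down to z_c; mantle fills any gap and the z_c terms cancel.
Column 1: 4.97×2390 + 18×2710 + 15.8×2950 + (z_c − 38.77)×3370
Column 2: 0.917×0 + x×2700 + 16.1×3000 + (z_c − 0.917 − 16.1 − x)×3370
The z_c×3370 term appears on both sides and cancels. Collect the known terms of each column as K = Σ(ρt)_known − 3370 × (depth of known layers): K_1 = 107268.3 − 3370×38.77 = −23386.6; K_2 = 48300 − 3370×(0.917 + 16.1) = −9047.29.
Balance: K_1 = K_2 − x×(3370 − 2700), so x = (K_2 − K_1)/(3370 − 2700) = 14339.3/670 = 21.4 km.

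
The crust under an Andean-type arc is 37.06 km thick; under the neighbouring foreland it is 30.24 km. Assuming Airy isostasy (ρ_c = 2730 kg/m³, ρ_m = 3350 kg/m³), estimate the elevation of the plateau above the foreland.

Excess crust Δ = 37.06 km − 30.24 km = 6.82 km, split between elevation h and root r with h + r = Δ.
Airy balance ρ_c h = (ρ_m − ρ_c) r gives r = h ρ_c/(ρ_m − ρ_c), so h (1 + ρ_c/(ρ_m − ρ_c)) = Δ, i.e. h = Δ (ρ_m − ρ_c)/ρ_m.
h = 6.82 km × 620/3350 = 1.26 km.

1.26 km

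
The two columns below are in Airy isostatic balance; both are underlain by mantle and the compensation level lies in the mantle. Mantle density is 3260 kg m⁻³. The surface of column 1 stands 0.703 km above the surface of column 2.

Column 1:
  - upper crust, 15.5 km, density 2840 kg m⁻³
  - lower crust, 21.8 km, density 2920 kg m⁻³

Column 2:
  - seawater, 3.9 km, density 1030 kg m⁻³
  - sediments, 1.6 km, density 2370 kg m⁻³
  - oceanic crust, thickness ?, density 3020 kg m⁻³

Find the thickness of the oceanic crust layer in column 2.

Take the compensation level at the base of the deeper column (depth z_c below the surface of column 1) and equate Σ ρ_i t_i down to z_c; mantle fills any gap and the z_c terms cancel.
Column 1: 15.5×2840 + 21.8×2920 + (z_c − 37.3)×3260
Column 2: 0.703×0 + 3.9×1030 + 1.6×2370 + x×3020 + (z_c − 0.703 − 5.5 − x)×3260
The z_c×3260 term appears on both sides and cancels. Collect the known terms of each column as K = Σ(ρt)_known − 3260 × (depth of known layers): K_1 = 107676 − 3260×37.3 = −13922; K_2 = 7809 − 3260×(0.703 + 5.5) = −12412.78.
Balance: K_1 = K_2 − x×(3260 − 3020), so x = (K_2 − K_1)/(3260 − 3020) = 1509.22/240 = 6.29 km.

6.29 km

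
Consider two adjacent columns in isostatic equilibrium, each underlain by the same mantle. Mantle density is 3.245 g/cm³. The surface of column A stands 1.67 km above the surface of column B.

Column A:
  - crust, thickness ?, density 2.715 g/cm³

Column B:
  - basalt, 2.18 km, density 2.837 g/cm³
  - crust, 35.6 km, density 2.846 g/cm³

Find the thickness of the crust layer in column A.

38.7 km

Take the compensation level at the base of the deeper column (depth z_c below the surface of column A) and equate Σ ρ_i t_i down to z_c; mantle fills any gap and the z_c terms cancel.
Column A: x×2.715 + (z_c − 0 − x)×3.245
Column B: 1.67×0 + 2.18×2.837 + 35.6×2.846 + (z_c − 1.67 − 37.78)×3.245
The z_c×3.245 term appears on both sides and cancels. Collect the known terms of each column as K = Σ(ρt)_known − 3.245 × (depth of known layers): K_A = 0 − 3.245×0 = 0; K_B = 107.50226 − 3.245×(1.67 + 37.78) = −20.51299.
Balance: K_A − x×(3.245 − 2.715) = K_B, so x = (K_A − K_B)/(3.245 − 2.715) = 20.513/0.53 = 38.7 km.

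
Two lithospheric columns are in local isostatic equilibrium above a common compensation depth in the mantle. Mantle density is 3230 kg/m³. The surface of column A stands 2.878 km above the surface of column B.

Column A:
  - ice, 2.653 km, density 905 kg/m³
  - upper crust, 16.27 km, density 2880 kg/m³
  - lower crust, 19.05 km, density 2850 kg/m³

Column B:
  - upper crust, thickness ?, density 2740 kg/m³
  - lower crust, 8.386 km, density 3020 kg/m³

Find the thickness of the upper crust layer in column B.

Take the compensation level at the base of the deeper column (depth z_c below the surface of column A) and equate Σ ρ_i t_i down to z_c; mantle fills any gap and the z_c terms cancel.
Column A: 2.653×905 + 16.27×2880 + 19.05×2850 + (z_c − 37.973)×3230
Column B: 2.878×0 + x×2740 + 8.386×3020 + (z_c − 2.878 − 8.386 − x)×3230
The z_c×3230 term appears on both sides and cancels. Collect the known terms of each column as K = Σ(ρt)_known − 3230 × (depth of known layers): K_A = 103551.065 − 3230×37.973 = −19101.725; K_B = 25325.72 − 3230×(2.878 + 8.386) = −11057.
Balance: K_A = K_B − x×(3230 − 2740), so x = (K_B − K_A)/(3230 − 2740) = 8044.73/490 = 16.4 km.

16.4 km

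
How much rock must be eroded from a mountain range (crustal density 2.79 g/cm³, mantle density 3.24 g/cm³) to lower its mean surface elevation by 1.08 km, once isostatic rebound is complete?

Net drop Δ = e − u = e − e ρ_c/ρ_m = e (ρ_m − ρ_c)/ρ_m.
e = Δ ρ_m/(ρ_m − ρ_c) = 1.08 km × 3.24/0.45 = 7.78 km.

7.78 km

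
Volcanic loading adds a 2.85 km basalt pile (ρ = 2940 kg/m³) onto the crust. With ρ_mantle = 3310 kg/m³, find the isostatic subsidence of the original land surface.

Subaerial loading: s = t ρ_load / ρ_m.
s = 2.85 km × 2940/3310 = 2.53 km.

2.53 km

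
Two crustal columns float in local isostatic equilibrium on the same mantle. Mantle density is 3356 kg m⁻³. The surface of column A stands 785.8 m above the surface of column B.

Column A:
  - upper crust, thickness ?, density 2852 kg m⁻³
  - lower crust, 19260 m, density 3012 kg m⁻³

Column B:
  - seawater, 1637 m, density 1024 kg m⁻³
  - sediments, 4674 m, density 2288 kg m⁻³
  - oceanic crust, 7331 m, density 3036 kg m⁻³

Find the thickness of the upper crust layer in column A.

Take the compensation level at the base of the deeper column (depth z_c below the surface of column A) and equate Σ ρ_i t_i down to z_c; mantle fills any gap and the z_c terms cancel.
Column A: x×2852 + 19260×3012 + (z_c − 19260 − x)×3356
Column B: 785.8×0 + 1637×1024 + 4674×2288 + 7331×3036 + (z_c − 785.8 − 13642)×3356
The z_c×3356 term appears on both sides and cancels. Collect the known terms of each column as K = Σ(ρt)_known − 3356 × (depth of known layers): K_A = 58011120 − 3356×19260 = −6625440; K_B = 34627316 − 3356×(785.8 + 13642) = −13792380.8.
Balance: K_A − x×(3356 − 2852) = K_B, so x = (K_A − K_B)/(3356 − 2852) = 7166940/504 = 14200 m.

14200 m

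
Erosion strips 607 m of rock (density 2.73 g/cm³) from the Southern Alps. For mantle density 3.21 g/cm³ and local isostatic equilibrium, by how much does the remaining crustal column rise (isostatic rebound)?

516 m

Unloading: uplift u = e ρ_c/ρ_m = 607 m × 2.73/3.21 = 516 m.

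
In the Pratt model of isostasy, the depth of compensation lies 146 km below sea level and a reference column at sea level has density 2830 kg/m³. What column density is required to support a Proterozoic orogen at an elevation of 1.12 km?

2810 kg/m³

Pratt balance: ρ_ref D = ρ (D + h).
ρ = ρ_ref D/(D + h) = 2830 × 146 km/(146 km + 1.12 km) = 2810 kg/m³.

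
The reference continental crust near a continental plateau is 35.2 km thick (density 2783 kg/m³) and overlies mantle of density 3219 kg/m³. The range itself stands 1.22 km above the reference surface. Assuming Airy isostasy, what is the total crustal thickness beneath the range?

Root depth r = h ρ_c / (ρ_m − ρ_c) = 1.22 km × 2783 / 436 = 7.787 km.
Total thickness = T + h + r = 35.2 km + 1.22 km + 7.787 km = 44.2 km.

44.2 km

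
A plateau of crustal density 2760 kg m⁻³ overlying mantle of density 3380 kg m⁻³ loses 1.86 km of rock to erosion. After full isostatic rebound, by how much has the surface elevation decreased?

0.341 km

Rebound u = e ρ_c/ρ_m = 1.86 km × 2760/3380 = 1.519 km.
Net surface drop = e − u = 1.86 km − 1.519 km = e (ρ_m − ρ_c)/ρ_m = 0.341 km.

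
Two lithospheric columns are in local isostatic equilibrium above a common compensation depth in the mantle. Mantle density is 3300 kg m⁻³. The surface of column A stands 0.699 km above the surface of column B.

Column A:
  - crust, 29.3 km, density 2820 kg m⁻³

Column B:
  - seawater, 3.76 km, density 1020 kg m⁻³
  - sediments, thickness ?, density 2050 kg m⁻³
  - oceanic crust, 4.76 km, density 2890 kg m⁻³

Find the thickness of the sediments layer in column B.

Take the compensation level at the base of the deeper column (depth z_c below the surface of column A) and equate Σ ρ_i t_i down to z_c; mantle fills any gap and the z_c terms cancel.
Column A: 29.3×2820 + (z_c − 29.3)×3300
Column B: 0.699×0 + 3.76×1020 + x×2050 + 4.76×2890 + (z_c − 0.699 − 8.52 − x)×3300
The z_c×3300 term appears on both sides and cancels. Collect the known terms of each column as K = Σ(ρt)_known − 3300 × (depth of known layers): K_A = 82626 − 3300×29.3 = −14064; K_B = 17591.6 − 3300×(0.699 + 8.52) = −12831.1.
Balance: K_A = K_B − x×(3300 − 2050), so x = (K_B − K_A)/(3300 − 2050) = 1232.9/1250 = 0.986 km.

0.986 km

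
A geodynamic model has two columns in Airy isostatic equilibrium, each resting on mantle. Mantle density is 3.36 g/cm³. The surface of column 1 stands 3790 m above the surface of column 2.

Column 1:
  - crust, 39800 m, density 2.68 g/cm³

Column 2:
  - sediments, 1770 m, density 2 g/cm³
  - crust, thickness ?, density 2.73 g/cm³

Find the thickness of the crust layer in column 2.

18900 m

Take the compensation level at the base of the deeper column (depth z_c below the surface of column 1) and equate Σ ρ_i t_i down to z_c; mantle fills any gap and the z_c terms cancel.
Column 1: 39800×2.68 + (z_c − 39800)×3.36
Column 2: 3790×0 + 1770×2 + x×2.73 + (z_c − 3790 − 1770 − x)×3.36
The z_c×3.36 term appears on both sides and cancels. Collect the known terms of each column as K = Σ(ρt)_known − 3.36 × (depth of known layers): K_1 = 106664 − 3.36×39800 = −27064; K_2 = 3540 − 3.36×(3790 + 1770) = −15141.6.
Balance: K_1 = K_2 − x×(3.36 − 2.73), so x = (K_2 − K_1)/(3.36 − 2.73) = 11922.4/0.63 = 18900 m.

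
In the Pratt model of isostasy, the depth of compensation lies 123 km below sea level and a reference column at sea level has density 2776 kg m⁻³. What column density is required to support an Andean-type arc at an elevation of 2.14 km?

2730 kg m⁻³

Pratt balance: ρ_ref D = ρ (D + h).
ρ = ρ_ref D/(D + h) = 2776 × 123 km/(123 km + 2.14 km) = 2730 kg m⁻³.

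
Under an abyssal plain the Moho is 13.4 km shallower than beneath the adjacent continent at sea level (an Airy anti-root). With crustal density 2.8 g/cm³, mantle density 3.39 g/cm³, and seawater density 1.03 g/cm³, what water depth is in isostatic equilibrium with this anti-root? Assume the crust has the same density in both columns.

Replacing a thickness d of crust by seawater at the top must be balanced by replacing crust with mantle at the base: d (ρ_c − ρ_w) = a (ρ_m − ρ_c).
d = a (ρ_m − ρ_c)/(ρ_c − ρ_w) = 13.4 km × 0.59/1.77 = 4.47 km.

4.47 km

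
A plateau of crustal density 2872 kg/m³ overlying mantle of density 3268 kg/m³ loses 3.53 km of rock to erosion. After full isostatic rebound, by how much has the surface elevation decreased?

0.428 km

Rebound u = e ρ_c/ρ_m = 3.53 km × 2872/3268 = 3.102 km.
Net surface drop = e − u = 3.53 km − 3.102 km = e (ρ_m − ρ_c)/ρ_m = 0.428 km.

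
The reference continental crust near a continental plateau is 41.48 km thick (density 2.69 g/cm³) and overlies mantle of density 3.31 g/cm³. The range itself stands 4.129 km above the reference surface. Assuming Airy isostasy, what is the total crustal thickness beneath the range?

Root depth r = h ρ_c / (ρ_m − ρ_c) = 4.129 km × 2.69 / 0.62 = 17.91 km.
Total thickness = T + h + r = 41.48 km + 4.129 km + 17.91 km = 63.5 km.

63.5 km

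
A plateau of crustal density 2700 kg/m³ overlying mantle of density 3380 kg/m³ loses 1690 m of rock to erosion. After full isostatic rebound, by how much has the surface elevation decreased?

Rebound u = e ρ_c/ρ_m = 1690 m × 2700/3380 = 1350 m.
Net surface drop = e − u = 1690 m − 1350 m = e (ρ_m − ρ_c)/ρ_m = 340 m.

340 m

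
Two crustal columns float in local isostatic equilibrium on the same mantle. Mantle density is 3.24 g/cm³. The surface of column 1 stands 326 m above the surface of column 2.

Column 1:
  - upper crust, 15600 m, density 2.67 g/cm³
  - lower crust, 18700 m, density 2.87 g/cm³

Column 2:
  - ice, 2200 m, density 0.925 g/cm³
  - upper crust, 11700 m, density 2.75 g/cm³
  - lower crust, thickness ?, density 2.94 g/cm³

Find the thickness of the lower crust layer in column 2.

13100 m

Take the compensation level at the base of the deeper column (depth z_c below the surface of column 1) and equate Σ ρ_i t_i down to z_c; mantle fills any gap and the z_c terms cancel.
Column 1: 15600×2.67 + 18700×2.87 + (z_c − 34300)×3.24
Column 2: 326×0 + 2200×0.925 + 11700×2.75 + x×2.94 + (z_c − 326 − 13900 − x)×3.24
The z_c×3.24 term appears on both sides and cancels. Collect the known terms of each column as K = Σ(ρt)_known − 3.24 × (depth of known layers): K_1 = 95321 − 3.24×34300 = −15811; K_2 = 34210 − 3.24×(326 + 13900) = −11882.24.
Balance: K_1 = K_2 − x×(3.24 − 2.94), so x = (K_2 − K_1)/(3.24 − 2.94) = 3928.76/0.3 = 13100 m.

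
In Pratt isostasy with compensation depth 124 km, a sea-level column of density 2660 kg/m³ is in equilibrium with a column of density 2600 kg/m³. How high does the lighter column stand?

2.86 km

ρ_ref D = ρ (D + h) → h = D (ρ_ref − ρ)/ρ.
h = 124 km × (2660 − 2600)/2600 = 2.86 km.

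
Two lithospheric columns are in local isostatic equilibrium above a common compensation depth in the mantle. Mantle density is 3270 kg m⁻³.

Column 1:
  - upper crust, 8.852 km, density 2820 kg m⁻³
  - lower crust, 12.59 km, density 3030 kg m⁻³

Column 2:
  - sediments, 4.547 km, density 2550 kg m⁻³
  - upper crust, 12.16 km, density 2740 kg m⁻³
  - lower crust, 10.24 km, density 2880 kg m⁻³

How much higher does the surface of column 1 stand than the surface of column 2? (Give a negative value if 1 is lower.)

−2.05 km

For any compensation level in the mantle, the mantle terms cancel and isostasy reduces to e = (Σt_1 − Σt_2) − (Σ(ρt)_1 − Σ(ρt)_2) / ρ_m.
Σt_1 = 21.442 km; Σt_2 = 26.947 km; Σ(ρt)_1 = 63110.34; Σ(ρt)_2 = 74404.45 (in km·kg m⁻³).
e = (21.442 − 26.947) − (63110.34 − 74404.45) / 3270 = −2.05 km.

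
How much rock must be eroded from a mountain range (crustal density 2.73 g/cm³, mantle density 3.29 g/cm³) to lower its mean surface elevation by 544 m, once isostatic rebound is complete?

3200 m

Net drop Δ = e − u = e − e ρ_c/ρ_m = e (ρ_m − ρ_c)/ρ_m.
e = Δ ρ_m/(ρ_m − ρ_c) = 544 m × 3.29/0.56 = 3200 m.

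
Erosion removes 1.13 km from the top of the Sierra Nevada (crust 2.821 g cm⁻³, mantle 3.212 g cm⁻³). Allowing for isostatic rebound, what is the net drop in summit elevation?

Rebound u = e ρ_c/ρ_m = 1.13 km × 2.821/3.212 = 0.9924 km.
Net surface drop = e − u = 1.13 km − 0.9924 km = e (ρ_m − ρ_c)/ρ_m = 0.138 km.

0.138 km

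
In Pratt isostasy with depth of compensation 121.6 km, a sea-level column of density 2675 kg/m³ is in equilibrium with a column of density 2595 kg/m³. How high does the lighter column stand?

3.75 km

ρ_ref D = ρ (D + h) → h = D (ρ_ref − ρ)/ρ.
h = 121.6 km × (2675 − 2595)/2595 = 3.75 km.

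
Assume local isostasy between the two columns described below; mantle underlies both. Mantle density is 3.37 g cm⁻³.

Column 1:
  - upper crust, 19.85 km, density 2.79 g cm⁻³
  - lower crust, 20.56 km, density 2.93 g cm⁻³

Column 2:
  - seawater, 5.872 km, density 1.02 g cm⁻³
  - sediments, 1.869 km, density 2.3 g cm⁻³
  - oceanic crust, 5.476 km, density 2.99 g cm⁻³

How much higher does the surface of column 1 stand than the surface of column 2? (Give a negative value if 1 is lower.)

For any compensation level in the mantle, the mantle terms cancel and isostasy reduces to e = (Σt_1 − Σt_2) − (Σ(ρt)_1 − Σ(ρt)_2) / ρ_m.
Σt_1 = 40.41 km; Σt_2 = 13.217 km; Σ(ρt)_1 = 115.6223; Σ(ρt)_2 = 26.66138 (in km·g cm⁻³).
e = (40.41 − 13.217) − (115.6223 − 26.66138) / 3.37 = 0.795 km.

0.795 km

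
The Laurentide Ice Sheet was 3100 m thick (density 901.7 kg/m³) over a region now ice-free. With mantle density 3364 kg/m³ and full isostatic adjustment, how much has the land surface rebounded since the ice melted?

Removing the load lets mantle flow back in; uplift u satisfies ρ_ice t = ρ_m u.
u = t ρ_ice/ρ_m = 3100 m × 901.7/3364 = 831 m.

831 m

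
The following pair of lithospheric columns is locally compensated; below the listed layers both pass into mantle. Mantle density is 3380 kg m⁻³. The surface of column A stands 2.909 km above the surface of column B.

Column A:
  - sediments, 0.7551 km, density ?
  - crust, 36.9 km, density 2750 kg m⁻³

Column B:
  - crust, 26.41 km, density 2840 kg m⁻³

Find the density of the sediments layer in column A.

Take the compensation level at the base of the deeper column (depth z_c below the surface of column A) and equate Σ ρ_i t_i down to z_c; mantle fills any gap and the z_c terms cancel.
Column A: 0.7551×ρ + 36.9×2750 + (z_c − 37.6551)×3380
Column B: 2.909×0 + 26.41×2840 + (z_c − 2.909 − 26.41)×3380
The z_c×3380 term appears on both sides and cancels. Collect the known terms of each column as K = Σ(ρt)_known − 3380 × (depth of known layers): K_A = 101475 − 3380×37.6551 = −25799.238; K_B = 75004.4 − 3380×(2.909 + 26.41) = −24093.82.
Balance: K_A + 0.7551×ρ = K_B, so ρ = (K_B − K_A)/0.7551 = 1705.42/0.7551 = 2260 kg m⁻³.

2260 kg m⁻³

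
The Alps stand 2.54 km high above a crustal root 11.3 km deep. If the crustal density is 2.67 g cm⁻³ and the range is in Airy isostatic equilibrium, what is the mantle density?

Airy balance: ρ_c h = (ρ_m − ρ_c) r → ρ_m = ρ_c (1 + h/r).
ρ_m = 2.67 × (1 + 2.54 km/11.3 km) = 3.27 g cm⁻³.

3.27 g cm⁻³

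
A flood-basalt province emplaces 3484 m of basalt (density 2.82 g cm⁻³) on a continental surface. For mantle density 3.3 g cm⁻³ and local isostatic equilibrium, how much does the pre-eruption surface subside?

Subaerial loading: s = t ρ_load / ρ_m.
s = 3484 m × 2.82/3.3 = 2980 m.

2980 m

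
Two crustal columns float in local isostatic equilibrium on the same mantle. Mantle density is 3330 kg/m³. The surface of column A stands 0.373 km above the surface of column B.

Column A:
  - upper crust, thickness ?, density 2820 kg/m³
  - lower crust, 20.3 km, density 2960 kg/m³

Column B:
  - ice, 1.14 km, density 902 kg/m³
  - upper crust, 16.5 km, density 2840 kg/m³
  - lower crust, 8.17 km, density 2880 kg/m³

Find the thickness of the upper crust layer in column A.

16.2 km

Take the compensation level at the base of the deeper column (depth z_c below the surface of column A) and equate Σ ρ_i t_i down to z_c; mantle fills any gap and the z_c terms cancel.
Column A: x×2820 + 20.3×2960 + (z_c − 20.3 − x)×3330
Column B: 0.373×0 + 1.14×902 + 16.5×2840 + 8.17×2880 + (z_c − 0.373 − 25.81)×3330
The z_c×3330 term appears on both sides and cancels. Collect the known terms of each column as K = Σ(ρt)_known − 3330 × (depth of known layers): K_A = 60088 − 3330×20.3 = −7511; K_B = 71417.88 − 3330×(0.373 + 25.81) = −15771.51.
Balance: K_A − x×(3330 − 2820) = K_B, so x = (K_A − K_B)/(3330 − 2820) = 8260.51/510 = 16.2 km.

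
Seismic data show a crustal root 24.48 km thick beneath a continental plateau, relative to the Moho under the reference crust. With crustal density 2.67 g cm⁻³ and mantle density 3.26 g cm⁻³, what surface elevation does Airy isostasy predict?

5.41 km

For local isostatic compensation: ρ_c h = (ρ_m − ρ_c) r.
h = r (ρ_m − ρ_c) / ρ_c = 24.48 km × (3.26 − 2.67) / 2.67 = 5.41 km.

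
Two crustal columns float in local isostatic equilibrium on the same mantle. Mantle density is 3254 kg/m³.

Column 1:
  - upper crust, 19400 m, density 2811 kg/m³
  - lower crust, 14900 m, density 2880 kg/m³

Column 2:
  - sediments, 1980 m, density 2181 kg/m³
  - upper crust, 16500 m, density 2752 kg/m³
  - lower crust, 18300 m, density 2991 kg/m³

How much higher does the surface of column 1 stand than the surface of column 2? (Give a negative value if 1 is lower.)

−324 m

For any compensation level in the mantle, the mantle terms cancel and isostasy reduces to e = (Σt_1 − Σt_2) − (Σ(ρt)_1 − Σ(ρt)_2) / ρ_m.
Σt_1 = 34300 m; Σt_2 = 36780 m; Σ(ρt)_1 = 97445400; Σ(ρt)_2 = 104461680 (in m·kg/m³).
e = (34300 − 36780) − (97445400 − 104461680) / 3254 = −324 m.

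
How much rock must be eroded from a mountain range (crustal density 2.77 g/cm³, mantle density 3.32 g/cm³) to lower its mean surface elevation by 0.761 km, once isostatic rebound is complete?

4.59 km

Net drop Δ = e − u = e − e ρ_c/ρ_m = e (ρ_m − ρ_c)/ρ_m.
e = Δ ρ_m/(ρ_m − ρ_c) = 0.761 km × 3.32/0.55 = 4.59 km.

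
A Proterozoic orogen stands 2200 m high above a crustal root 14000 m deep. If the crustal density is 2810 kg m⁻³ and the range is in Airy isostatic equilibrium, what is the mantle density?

Airy balance: ρ_c h = (ρ_m − ρ_c) r → ρ_m = ρ_c (1 + h/r).
ρ_m = 2810 × (1 + 2200 m/14000 m) = 3250 kg m⁻³.

3250 kg m⁻³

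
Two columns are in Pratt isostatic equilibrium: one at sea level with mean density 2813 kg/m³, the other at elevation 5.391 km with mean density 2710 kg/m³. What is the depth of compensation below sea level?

ρ_ref D = ρ (D + h) → D (ρ_ref − ρ) = ρ h.
D = ρ h/(ρ_ref − ρ) = 2710 × 5.391 km/(2813 − 2710) = 142 km.

142 km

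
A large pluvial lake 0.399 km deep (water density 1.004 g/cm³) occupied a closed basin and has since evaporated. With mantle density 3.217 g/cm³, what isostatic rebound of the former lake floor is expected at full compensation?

u = d ρ_w/ρ_m = 0.399 km × 1.004/3.217 = 0.125 km.

0.125 km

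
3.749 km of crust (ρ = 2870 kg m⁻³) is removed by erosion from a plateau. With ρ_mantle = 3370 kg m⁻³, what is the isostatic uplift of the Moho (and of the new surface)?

Unloading: uplift u = e ρ_c/ρ_m = 3.749 km × 2870/3370 = 3.19 km.

3.19 km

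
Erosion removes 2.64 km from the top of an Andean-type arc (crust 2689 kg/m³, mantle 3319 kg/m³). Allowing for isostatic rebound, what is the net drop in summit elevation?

Rebound u = e ρ_c/ρ_m = 2.64 km × 2689/3319 = 2.139 km.
Net surface drop = e − u = 2.64 km − 2.139 km = e (ρ_m − ρ_c)/ρ_m = 0.501 km.

0.501 km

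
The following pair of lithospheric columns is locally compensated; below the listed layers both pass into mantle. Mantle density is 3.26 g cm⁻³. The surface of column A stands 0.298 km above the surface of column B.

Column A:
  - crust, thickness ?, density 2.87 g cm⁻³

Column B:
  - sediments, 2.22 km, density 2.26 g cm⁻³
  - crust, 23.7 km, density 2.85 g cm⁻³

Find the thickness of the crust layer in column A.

Take the compensation level at the base of the deeper column (depth z_c below the surface of column A) and equate Σ ρ_i t_i down to z_c; mantle fills any gap and the z_c terms cancel.
Column A: x×2.87 + (z_c − 0 − x)×3.26
Column B: 0.298×0 + 2.22×2.26 + 23.7×2.85 + (z_c − 0.298 − 25.92)×3.26
The z_c×3.26 term appears on both sides and cancels. Collect the known terms of each column as K = Σ(ρt)_known − 3.26 × (depth of known layers): K_A = 0 − 3.26×0 = 0; K_B = 72.5622 − 3.26×(0.298 + 25.92) = −12.90848.
Balance: K_A − x×(3.26 − 2.87) = K_B, so x = (K_A − K_B)/(3.26 − 2.87) = 12.9085/0.39 = 33.1 km.

33.1 km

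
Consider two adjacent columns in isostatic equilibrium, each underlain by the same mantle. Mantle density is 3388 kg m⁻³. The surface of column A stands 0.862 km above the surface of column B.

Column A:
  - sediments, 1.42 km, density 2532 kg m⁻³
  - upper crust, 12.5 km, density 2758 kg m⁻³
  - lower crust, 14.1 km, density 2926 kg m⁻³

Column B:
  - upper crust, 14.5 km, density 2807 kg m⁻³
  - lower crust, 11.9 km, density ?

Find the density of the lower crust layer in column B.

3030 kg m⁻³

Take the compensation level at the base of the deeper column (depth z_c below the surface of column A) and equate Σ ρ_i t_i down to z_c; mantle fills any gap and the z_c terms cancel.
Column A: 1.42×2532 + 12.5×2758 + 14.1×2926 + (z_c − 28.02)×3388
Column B: 0.862×0 + 14.5×2807 + 11.9×ρ + (z_c − 0.862 − 26.4)×3388
The z_c×3388 term appears on both sides and cancels. Collect the known terms of each column as K = Σ(ρt)_known − 3388 × (depth of known layers): K_A = 79327.04 − 3388×28.02 = −15604.72; K_B = 40701.5 − 3388×(0.862 + 26.4) = −51662.156.
Balance: K_A = K_B + 11.9×ρ, so ρ = (K_A − K_B)/11.9 = 36057.4/11.9 = 3030 kg m⁻³.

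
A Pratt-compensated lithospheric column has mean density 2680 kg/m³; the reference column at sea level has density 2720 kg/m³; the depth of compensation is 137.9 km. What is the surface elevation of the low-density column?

ρ_ref D = ρ (D + h) → h = D (ρ_ref − ρ)/ρ.
h = 137.9 km × (2720 − 2680)/2680 = 2.06 km.

2.06 km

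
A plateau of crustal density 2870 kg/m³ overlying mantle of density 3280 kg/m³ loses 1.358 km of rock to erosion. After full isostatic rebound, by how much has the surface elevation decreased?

0.17 km

Rebound u = e ρ_c/ρ_m = 1.358 km × 2870/3280 = 1.188 km.
Net surface drop = e − u = 1.358 km − 1.188 km = e (ρ_m − ρ_c)/ρ_m = 0.17 km.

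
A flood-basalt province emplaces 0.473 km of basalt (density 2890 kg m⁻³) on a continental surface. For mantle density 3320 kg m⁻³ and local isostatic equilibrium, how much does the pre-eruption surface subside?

0.412 km

Subaerial loading: s = t ρ_load / ρ_m.
s = 0.473 km × 2890/3320 = 0.412 km.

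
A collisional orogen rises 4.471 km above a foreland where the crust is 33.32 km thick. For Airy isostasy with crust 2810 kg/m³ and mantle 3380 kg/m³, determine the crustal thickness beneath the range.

59.8 km

Root depth r = h ρ_c / (ρ_m − ρ_c) = 4.471 km × 2810 / 570 = 22.04 km.
Total thickness = T + h + r = 33.32 km + 4.471 km + 22.04 km = 59.8 km.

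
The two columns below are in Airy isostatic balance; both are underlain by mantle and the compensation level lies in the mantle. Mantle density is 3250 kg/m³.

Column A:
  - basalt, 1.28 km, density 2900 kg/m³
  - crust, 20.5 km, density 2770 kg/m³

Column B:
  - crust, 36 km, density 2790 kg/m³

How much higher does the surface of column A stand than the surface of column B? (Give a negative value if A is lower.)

For any compensation level in the mantle, the mantle terms cancel and isostasy reduces to e = (Σt_A − Σt_B) − (Σ(ρt)_A − Σ(ρt)_B) / ρ_m.
Σt_A = 21.78 km; Σt_B = 36 km; Σ(ρt)_A = 60497; Σ(ρt)_B = 100440 (in km·kg/m³).
e = (21.78 − 36) − (60497 − 100440) / 3250 = −1.93 km.

−1.93 km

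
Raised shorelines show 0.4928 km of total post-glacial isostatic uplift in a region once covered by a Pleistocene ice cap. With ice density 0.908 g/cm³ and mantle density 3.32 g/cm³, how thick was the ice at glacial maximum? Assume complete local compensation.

u = t ρ_ice/ρ_m → t = u ρ_m/ρ_ice = 0.4928 km × 3.32/0.908 = 1.8 km.

1.8 km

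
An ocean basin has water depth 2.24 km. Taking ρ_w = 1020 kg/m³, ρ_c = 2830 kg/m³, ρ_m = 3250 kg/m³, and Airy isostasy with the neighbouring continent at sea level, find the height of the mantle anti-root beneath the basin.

Isostatic balance requires: replacing crust with seawater at the top is compensated by replacing crust with mantle at the base: d (ρ_c − ρ_w) = a (ρ_m − ρ_c).
a = d (ρ_c − ρ_w)/(ρ_m − ρ_c) = 2.24 km × 1810/420 = 9.65 km.

9.65 km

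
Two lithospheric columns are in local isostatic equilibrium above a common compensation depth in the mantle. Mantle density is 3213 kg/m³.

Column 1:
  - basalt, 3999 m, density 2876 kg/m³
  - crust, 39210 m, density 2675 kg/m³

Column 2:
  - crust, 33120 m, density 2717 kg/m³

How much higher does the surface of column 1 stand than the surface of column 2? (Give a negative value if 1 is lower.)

1870 m

For any compensation level in the mantle, the mantle terms cancel and isostasy reduces to e = (Σt_1 − Σt_2) − (Σ(ρt)_1 − Σ(ρt)_2) / ρ_m.
Σt_1 = 43209 m; Σt_2 = 33120 m; Σ(ρt)_1 = 116387874; Σ(ρt)_2 = 89987040 (in m·kg/m³).
e = (43209 − 33120) − (116387874 − 89987040) / 3213 = 1870 m.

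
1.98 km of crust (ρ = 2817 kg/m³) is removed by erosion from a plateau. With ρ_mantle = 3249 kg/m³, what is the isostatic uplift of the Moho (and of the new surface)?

1.72 km

Unloading: uplift u = e ρ_c/ρ_m = 1.98 km × 2817/3249 = 1.72 km.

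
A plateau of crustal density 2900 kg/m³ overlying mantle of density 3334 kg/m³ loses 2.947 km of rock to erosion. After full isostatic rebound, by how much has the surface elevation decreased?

0.384 km

Rebound u = e ρ_c/ρ_m = 2.947 km × 2900/3334 = 2.563 km.
Net surface drop = e − u = 2.947 km − 2.563 km = e (ρ_m − ρ_c)/ρ_m = 0.384 km.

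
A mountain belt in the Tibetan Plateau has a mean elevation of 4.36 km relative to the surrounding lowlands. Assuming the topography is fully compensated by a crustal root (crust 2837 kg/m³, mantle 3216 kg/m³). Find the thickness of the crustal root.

By Archimedes' principle applied to the lithosphere: the weight of the topography is balanced by the buoyancy of the root, ρ_c h = (ρ_m − ρ_c) r.
r = h · ρ_c / (ρ_m − ρ_c) = 4.36 km × 2837 / (3216 − 2837) = 32.6 km.

32.6 km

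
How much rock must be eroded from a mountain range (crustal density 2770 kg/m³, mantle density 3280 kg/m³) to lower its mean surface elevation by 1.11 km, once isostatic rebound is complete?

7.14 km

Net drop Δ = e − u = e − e ρ_c/ρ_m = e (ρ_m − ρ_c)/ρ_m.
e = Δ ρ_m/(ρ_m − ρ_c) = 1.11 km × 3280/510 = 7.14 km.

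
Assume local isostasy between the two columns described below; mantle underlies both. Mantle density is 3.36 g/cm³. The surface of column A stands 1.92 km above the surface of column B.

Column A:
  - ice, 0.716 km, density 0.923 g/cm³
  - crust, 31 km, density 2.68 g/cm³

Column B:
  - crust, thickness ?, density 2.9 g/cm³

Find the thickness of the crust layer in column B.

35.6 km

Take the compensation level at the base of the deeper column (depth z_c below the surface of column A) and equate Σ ρ_i t_i down to z_c; mantle fills any gap and the z_c terms cancel.
Column A: 0.716×0.923 + 31×2.68 + (z_c − 31.716)×3.36
Column B: 1.92×0 + x×2.9 + (z_c − 1.92 − 0 − x)×3.36
The z_c×3.36 term appears on both sides and cancels. Collect the known terms of each column as K = Σ(ρt)_known − 3.36 × (depth of known layers): K_A = 83.740868 − 3.36×31.716 = −22.824892; K_B = 0 − 3.36×(1.92 + 0) = −6.4512.
Balance: K_A = K_B − x×(3.36 − 2.9), so x = (K_B − K_A)/(3.36 − 2.9) = 16.3737/0.46 = 35.6 km.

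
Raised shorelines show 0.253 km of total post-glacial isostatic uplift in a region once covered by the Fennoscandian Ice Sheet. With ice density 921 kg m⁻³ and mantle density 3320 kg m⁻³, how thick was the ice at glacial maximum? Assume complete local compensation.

0.912 km

u = t ρ_ice/ρ_m → t = u ρ_m/ρ_ice = 0.253 km × 3320/921 = 0.912 km.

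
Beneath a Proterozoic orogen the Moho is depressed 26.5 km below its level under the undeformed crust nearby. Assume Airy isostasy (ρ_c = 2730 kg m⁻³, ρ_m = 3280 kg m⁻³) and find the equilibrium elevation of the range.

5.34 km

For local isostatic compensation: ρ_c h = (ρ_m − ρ_c) r.
h = r (ρ_m − ρ_c) / ρ_c = 26.5 km × (3280 − 2730) / 2730 = 5.34 km.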